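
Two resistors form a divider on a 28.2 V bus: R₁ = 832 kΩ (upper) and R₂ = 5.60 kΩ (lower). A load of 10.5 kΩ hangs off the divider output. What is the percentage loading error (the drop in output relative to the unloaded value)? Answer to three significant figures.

The divider's output (Thévenin) resistance is R₁‖R₂ = 5.563 kΩ.
Fractional drop under load = R_th/(R_th + R_L) = 5.563 / (5.563 + 10.5) = 0.3463.
So the output falls by 34.6 %.

34.6 %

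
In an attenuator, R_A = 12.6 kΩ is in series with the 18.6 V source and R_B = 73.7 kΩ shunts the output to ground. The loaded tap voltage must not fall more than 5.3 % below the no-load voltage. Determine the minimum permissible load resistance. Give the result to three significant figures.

R_L(min) ≈ 192 kΩ

Output resistance R_th = R_A‖R_B = (12.6 × 73.7)/86.30 = 10.76 kΩ.
The fractional drop is R_th/(R_th + R_L); requiring this ≤ 0.0530 gives R_L ≥ R_th(1/0.0530 − 1) = 10.76 × 17.87 = 192 kΩ.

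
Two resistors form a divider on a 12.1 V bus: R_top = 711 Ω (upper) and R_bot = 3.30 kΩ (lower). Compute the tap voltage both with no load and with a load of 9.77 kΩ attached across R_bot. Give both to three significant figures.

Open-circuit: V = 12.1 × 3300/(711 + 3300) = 9.96 V.
With the load, R_bot becomes R_bot‖R_L = 2467 Ω, so V = 12.1 × 2467/3178 = 9.39 V.

Unloaded: 9.96 V; loaded: 9.39 V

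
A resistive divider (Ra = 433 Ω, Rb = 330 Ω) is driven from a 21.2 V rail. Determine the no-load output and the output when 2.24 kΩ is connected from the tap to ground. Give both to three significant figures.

Open-circuit: V = 21.2 × 330/(433 + 330) = 9.17 V.
With the load, Rb becomes Rb‖R_L = 287.6 Ω, so V = 21.2 × 287.6/720.6 = 8.46 V.

Unloaded: 9.17 V; loaded: 8.46 V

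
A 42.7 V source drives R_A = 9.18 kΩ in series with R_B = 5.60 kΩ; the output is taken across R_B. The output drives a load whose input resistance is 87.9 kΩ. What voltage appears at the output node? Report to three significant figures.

V_out ≈ 15.6 V

The load sits in parallel with R_B: R_B‖R_L = (5.60 × 87.9) / (5.60 + 87.9) = 5.265 kΩ.
V_out = 42.7 × 5.265 / (9.18 + 5.265) = 42.7 × 5.265/14.44 = 15.6 V.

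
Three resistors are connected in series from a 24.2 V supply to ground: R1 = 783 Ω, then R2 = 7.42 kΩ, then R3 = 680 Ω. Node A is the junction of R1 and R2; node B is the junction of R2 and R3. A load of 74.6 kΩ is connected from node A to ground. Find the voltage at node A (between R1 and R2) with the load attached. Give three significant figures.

V ≈ 21.9 V

Below node A the series string R2+R3 = 8100 Ω sits in parallel with the 74600 Ω load: 7307 Ω.
V_A = 24.2 × 7307/(783 + 7307) = 21.9 V.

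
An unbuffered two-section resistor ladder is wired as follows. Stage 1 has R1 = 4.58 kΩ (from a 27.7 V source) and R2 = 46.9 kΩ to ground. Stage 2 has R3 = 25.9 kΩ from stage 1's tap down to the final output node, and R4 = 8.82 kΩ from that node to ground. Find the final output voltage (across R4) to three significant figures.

V_out ≈ 5.72 V

Stage 2 presents R3+R4 = 34.72 kΩ as a load on stage 1's tap.
Stage 1's lower leg becomes R2‖(R3+R4) = 19.95 kΩ, so V_mid = 27.7 × 19.95/24.53 = 22.53 V.
Stage 2 is itself unloaded: V_out = V_mid × R4/(R3+R4) = 22.53 × 8.82/34.72 = 5.72 V.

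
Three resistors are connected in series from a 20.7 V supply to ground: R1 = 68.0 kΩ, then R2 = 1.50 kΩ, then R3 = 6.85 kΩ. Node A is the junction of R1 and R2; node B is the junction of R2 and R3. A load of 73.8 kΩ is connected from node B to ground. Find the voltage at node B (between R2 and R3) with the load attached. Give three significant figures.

V ≈ 1.71 V

At node B, R3 is in parallel with the load: R3‖R_L = 6.268 kΩ.
Below node A the resistance is R2 + (R3‖R_L) = 7.768 kΩ, so V_A = 20.7 × 7.768/75.77 = 2.122 V.
Then V_B = V_A × (R3‖R_L)/(R2 + R3‖R_L) = 2.122 × 6.268/7.768 = 1.71 V.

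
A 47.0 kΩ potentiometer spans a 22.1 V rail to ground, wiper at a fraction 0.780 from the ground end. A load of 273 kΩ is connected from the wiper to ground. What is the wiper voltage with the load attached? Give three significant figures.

The wiper splits the pot into (1−α)R = 10.34 kΩ above and αR = 36.66 kΩ below.
Lower section ‖ load = 32.32 kΩ.
V_wiper = 22.1 × 32.32/(10.34 + 32.32) = 16.7 V.

V ≈ 16.7 V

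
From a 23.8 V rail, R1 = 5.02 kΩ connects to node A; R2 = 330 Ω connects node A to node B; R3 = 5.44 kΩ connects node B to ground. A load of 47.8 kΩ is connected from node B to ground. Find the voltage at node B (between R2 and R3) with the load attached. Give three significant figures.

At node B, R3 is in parallel with the load: R3‖R_L = 4884 Ω.
Below node A the resistance is R2 + (R3‖R_L) = 5214 Ω, so V_A = 23.8 × 5214/10230 = 12.13 V.
Then V_B = V_A × (R3‖R_L)/(R2 + R3‖R_L) = 12.13 × 4884/5214 = 11.4 V.

V ≈ 11.4 V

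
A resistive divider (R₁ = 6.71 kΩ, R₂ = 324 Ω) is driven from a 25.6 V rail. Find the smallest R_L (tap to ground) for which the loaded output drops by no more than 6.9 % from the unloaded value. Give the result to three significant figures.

Output resistance R_th = R₁‖R₂ = (6710 × 324)/7034 = 309.1 Ω.
The fractional drop is R_th/(R_th + R_L); requiring this ≤ 0.0690 gives R_L ≥ R_th(1/0.0690 − 1) = 309.1 × 13.49 = 4.17 kΩ.

R_L(min) ≈ 4.17 kΩ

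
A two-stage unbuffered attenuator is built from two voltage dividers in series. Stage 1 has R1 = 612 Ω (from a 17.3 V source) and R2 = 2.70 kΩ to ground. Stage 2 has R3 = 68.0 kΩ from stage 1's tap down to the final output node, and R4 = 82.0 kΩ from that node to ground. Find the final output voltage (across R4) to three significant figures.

V_out ≈ 7.68 V

Stage 2 presents R3+R4 = 150000 Ω as a load on stage 1's tap.
Stage 1's lower leg becomes R2‖(R3+R4) = 2652 Ω, so V_mid = 17.3 × 2652/3264 = 14.06 V.
Stage 2 is itself unloaded: V_out = V_mid × R4/(R3+R4) = 14.06 × 82000/150000 = 7.68 V.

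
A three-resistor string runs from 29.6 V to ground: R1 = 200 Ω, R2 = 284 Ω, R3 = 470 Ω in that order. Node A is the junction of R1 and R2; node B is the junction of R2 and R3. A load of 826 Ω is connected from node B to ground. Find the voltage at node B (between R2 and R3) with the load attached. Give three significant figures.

V ≈ 11.3 V

At node B, R3 is in parallel with the load: R3‖R_L = 299.6 Ω.
Below node A the resistance is R2 + (R3‖R_L) = 583.6 Ω, so V_A = 29.6 × 583.6/783.6 = 22.04 V.
Then V_B = V_A × (R3‖R_L)/(R2 + R3‖R_L) = 22.04 × 299.6/583.6 = 11.3 V.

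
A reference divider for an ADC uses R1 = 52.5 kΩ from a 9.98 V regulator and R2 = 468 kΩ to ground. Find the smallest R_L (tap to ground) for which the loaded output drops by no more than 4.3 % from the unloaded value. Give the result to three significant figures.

R_L(min) ≈ 1.05 MΩ

Output resistance R_th = R1‖R2 = (52.5 × 468)/520.5 = 47.20 kΩ.
The fractional drop is R_th/(R_th + R_L); requiring this ≤ 0.0430 gives R_L ≥ R_th(1/0.0430 − 1) = 47.20 × 22.26 = 1.05 MΩ.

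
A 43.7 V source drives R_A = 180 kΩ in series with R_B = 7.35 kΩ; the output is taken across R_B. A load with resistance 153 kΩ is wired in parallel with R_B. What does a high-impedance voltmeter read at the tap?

The load sits in parallel with R_B: R_B‖R_L = (7.35 × 153) / (7.35 + 153) = 7.013 kΩ.
V_out = 43.7 × 7.013 / (180 + 7.013) = 43.7 × 7.013/187.0 = 1.64 V.

V_out ≈ 1.64 V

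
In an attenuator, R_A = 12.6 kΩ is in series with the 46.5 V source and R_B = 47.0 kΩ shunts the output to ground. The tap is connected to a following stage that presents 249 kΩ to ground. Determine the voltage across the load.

V_out ≈ 35.3 V

The load sits in parallel with R_B: R_B‖R_L = (47.0 × 249) / (47.0 + 249) = 39.54 kΩ.
V_out = 46.5 × 39.54 / (12.6 + 39.54) = 46.5 × 39.54/52.14 = 35.3 V.
(Unloaded it would have been 36.7 V.)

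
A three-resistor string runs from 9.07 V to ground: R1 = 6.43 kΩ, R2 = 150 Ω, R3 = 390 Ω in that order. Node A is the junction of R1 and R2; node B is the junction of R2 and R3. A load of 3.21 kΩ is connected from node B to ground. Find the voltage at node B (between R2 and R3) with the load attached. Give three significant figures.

At node B, R3 is in parallel with the load: R3‖R_L = 347.8 Ω.
Below node A the resistance is R2 + (R3‖R_L) = 497.8 Ω, so V_A = 9.07 × 497.8/6928 = 0.6517 V.
Then V_B = V_A × (R3‖R_L)/(R2 + R3‖R_L) = 0.6517 × 347.8/497.8 = 0.455 V.

V ≈ 0.455 V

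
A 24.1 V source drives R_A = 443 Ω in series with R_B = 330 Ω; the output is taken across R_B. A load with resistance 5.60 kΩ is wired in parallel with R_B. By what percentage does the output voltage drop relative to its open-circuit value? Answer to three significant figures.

3.27 %

The divider's output (Thévenin) resistance is R_A‖R_B = 189.1 Ω.
Fractional drop under load = R_th/(R_th + R_L) = 189.1 / (189.1 + 5600) = 0.03267.
So the output falls by 3.27 %.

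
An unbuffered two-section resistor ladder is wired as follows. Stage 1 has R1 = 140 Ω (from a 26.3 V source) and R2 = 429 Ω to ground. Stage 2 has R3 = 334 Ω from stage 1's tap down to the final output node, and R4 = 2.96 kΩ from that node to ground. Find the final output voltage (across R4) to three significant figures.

Stage 2 presents R3+R4 = 3294 Ω as a load on stage 1's tap.
Stage 1's lower leg becomes R2‖(R3+R4) = 379.6 Ω, so V_mid = 26.3 × 379.6/519.6 = 19.21 V.
Stage 2 is itself unloaded: V_out = V_mid × R4/(R3+R4) = 19.21 × 2960/3294 = 17.3 V.

V_out ≈ 17.3 V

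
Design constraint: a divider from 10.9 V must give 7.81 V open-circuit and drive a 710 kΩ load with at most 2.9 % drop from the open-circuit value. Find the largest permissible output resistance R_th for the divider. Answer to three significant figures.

R_th ≤ 21.2 kΩ

Loading drop = R_th/(R_th + R_L) ≤ 0.0290, so R_th ≤ R_L · ε/(1−ε) = 710 kΩ × 0.0290/0.9710 = 21.2 kΩ.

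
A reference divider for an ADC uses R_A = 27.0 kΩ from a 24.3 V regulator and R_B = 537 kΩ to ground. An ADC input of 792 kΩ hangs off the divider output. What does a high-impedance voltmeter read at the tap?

The load sits in parallel with R_B: R_B‖R_L = (537 × 792) / (537 + 792) = 320.0 kΩ.
V_out = 24.3 × 320.0 / (27.0 + 320.0) = 24.3 × 320.0/347.0 = 22.4 V.

V_out ≈ 22.4 V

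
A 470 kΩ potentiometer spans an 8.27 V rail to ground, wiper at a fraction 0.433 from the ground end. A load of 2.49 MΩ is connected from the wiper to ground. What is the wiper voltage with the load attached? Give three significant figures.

The wiper splits the pot into (1−α)R = 266.5 kΩ above and αR = 203.5 kΩ below.
Lower section ‖ load = 188.1 kΩ.
V_wiper = 8.27 × 188.1/(266.5 + 188.1) = 3.42 V.

V ≈ 3.42 V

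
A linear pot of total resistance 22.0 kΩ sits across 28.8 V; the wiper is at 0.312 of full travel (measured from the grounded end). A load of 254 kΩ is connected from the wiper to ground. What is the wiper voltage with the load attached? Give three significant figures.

The wiper splits the pot into (1−α)R = 15.14 kΩ above and αR = 6.864 kΩ below.
Lower section ‖ load = 6.683 kΩ.
V_wiper = 28.8 × 6.683/(15.14 + 6.683) = 8.82 V.

V ≈ 8.82 V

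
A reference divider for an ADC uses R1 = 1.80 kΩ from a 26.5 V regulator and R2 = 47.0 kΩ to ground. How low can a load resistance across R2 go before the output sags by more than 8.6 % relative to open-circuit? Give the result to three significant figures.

Output resistance R_th = R1‖R2 = (1.80 × 47.0)/48.80 = 1.734 kΩ.
The fractional drop is R_th/(R_th + R_L); requiring this ≤ 0.0860 gives R_L ≥ R_th(1/0.0860 − 1) = 1.734 × 10.63 = 18.4 kΩ.

R_L(min) ≈ 18.4 kΩ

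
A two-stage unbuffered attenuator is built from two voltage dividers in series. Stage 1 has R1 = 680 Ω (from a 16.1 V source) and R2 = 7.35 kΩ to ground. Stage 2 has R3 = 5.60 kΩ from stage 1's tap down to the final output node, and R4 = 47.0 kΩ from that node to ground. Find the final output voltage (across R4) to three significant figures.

V_out ≈ 13.0 V

Stage 2 presents R3+R4 = 52600 Ω as a load on stage 1's tap.
Stage 1's lower leg becomes R2‖(R3+R4) = 6449 Ω, so V_mid = 16.1 × 6449/7129 = 14.56 V.
Stage 2 is itself unloaded: V_out = V_mid × R4/(R3+R4) = 14.56 × 47000/52600 = 13.0 V.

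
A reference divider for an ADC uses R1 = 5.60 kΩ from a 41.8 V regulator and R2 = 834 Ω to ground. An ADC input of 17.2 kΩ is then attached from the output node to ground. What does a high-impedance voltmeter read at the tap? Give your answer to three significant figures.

The load sits in parallel with R2: R2‖R_L = (834 × 17200) / (834 + 17200) = 795.4 Ω.
V_out = 41.8 × 795.4 / (5600 + 795.4) = 41.8 × 795.4/6395 = 5.20 V.

V_out ≈ 5.20 V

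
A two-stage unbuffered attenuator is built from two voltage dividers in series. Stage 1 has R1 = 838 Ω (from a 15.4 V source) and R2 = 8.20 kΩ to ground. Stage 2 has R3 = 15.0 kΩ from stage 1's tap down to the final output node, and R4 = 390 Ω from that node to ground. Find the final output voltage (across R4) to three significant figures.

Stage 2 presents R3+R4 = 15390 Ω as a load on stage 1's tap.
Stage 1's lower leg becomes R2‖(R3+R4) = 5350 Ω, so V_mid = 15.4 × 5350/6188 = 13.31 V.
Stage 2 is itself unloaded: V_out = V_mid × R4/(R3+R4) = 13.31 × 390/15390 = 0.337 V.

V_out ≈ 0.337 V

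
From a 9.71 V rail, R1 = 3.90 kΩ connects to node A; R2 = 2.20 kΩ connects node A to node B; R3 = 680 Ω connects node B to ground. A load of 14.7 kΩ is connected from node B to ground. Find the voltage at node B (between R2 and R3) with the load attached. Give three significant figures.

At node B, R3 is in parallel with the load: R3‖R_L = 649.9 Ω.
Below node A the resistance is R2 + (R3‖R_L) = 2850 Ω, so V_A = 9.71 × 2850/6750 = 4.100 V.
Then V_B = V_A × (R3‖R_L)/(R2 + R3‖R_L) = 4.100 × 649.9/2850 = 0.935 V.

V ≈ 0.935 V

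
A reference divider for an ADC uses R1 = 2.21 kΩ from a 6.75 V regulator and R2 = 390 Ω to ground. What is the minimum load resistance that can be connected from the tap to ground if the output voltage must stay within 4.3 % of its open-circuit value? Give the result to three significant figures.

R_L(min) ≈ 7.38 kΩ

Output resistance R_th = R1‖R2 = (2210 × 390)/2600 = 331.5 Ω.
The fractional drop is R_th/(R_th + R_L); requiring this ≤ 0.0430 gives R_L ≥ R_th(1/0.0430 − 1) = 331.5 × 22.26 = 7.38 kΩ.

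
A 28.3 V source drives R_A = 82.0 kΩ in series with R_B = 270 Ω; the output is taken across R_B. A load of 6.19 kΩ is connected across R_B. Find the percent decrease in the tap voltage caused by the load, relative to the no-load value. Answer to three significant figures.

4.17 %

The divider's output (Thévenin) resistance is R_A‖R_B = 269.1 Ω.
Fractional drop under load = R_th/(R_th + R_L) = 269.1 / (269.1 + 6190) = 0.04166.
So the output falls by 4.17 %.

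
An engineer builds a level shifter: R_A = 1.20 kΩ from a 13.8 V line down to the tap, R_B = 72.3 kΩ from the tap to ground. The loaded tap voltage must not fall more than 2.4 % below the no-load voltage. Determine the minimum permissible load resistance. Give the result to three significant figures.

R_L(min) ≈ 48.0 kΩ

Output resistance R_th = R_A‖R_B = (1.20 × 72.3)/73.50 = 1.180 kΩ.
The fractional drop is R_th/(R_th + R_L); requiring this ≤ 0.0240 gives R_L ≥ R_th(1/0.0240 − 1) = 1.180 × 40.67 = 48.0 kΩ.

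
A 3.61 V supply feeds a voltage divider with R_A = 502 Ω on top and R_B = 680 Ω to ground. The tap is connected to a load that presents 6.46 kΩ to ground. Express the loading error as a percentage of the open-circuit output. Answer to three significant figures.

4.28 %

The divider's output (Thévenin) resistance is R_A‖R_B = 288.8 Ω.
Fractional drop under load = R_th/(R_th + R_L) = 288.8 / (288.8 + 6460) = 0.04279.
So the output falls by 4.28 %.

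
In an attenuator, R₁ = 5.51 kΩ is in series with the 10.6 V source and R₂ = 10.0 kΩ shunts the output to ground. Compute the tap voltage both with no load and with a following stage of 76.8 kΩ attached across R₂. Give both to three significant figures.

Open-circuit: V = 10.6 × 10.0/(5.51 + 10.0) = 6.83 V.
With the load, R₂ becomes R₂‖R_L = 8.848 kΩ, so V = 10.6 × 8.848/14.36 = 6.53 V.

Unloaded: 6.83 V; loaded: 6.53 V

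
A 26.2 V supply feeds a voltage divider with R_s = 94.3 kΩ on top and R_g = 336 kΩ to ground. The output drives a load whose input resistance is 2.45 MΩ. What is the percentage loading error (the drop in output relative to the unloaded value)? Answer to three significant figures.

The divider's output (Thévenin) resistance is R_s‖R_g = 73.63 kΩ.
Fractional drop under load = R_th/(R_th + R_L) = 73.63 / (73.63 + 2450) = 0.02918.
So the output falls by 2.92 %.

2.92 %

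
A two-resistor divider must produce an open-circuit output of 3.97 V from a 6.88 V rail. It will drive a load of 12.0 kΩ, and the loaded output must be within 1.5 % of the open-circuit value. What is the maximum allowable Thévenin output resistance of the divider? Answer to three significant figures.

R_th ≤ 183 Ω

Loading drop = R_th/(R_th + R_L) ≤ 0.0150, so R_th ≤ R_L · ε/(1−ε) = 12.0 kΩ × 0.0150/0.9850 = 183 Ω.
(Any R1, R2 with R2/(R1+R2) = 0.577 and R1‖R2 ≤ 183 Ω will meet the spec.)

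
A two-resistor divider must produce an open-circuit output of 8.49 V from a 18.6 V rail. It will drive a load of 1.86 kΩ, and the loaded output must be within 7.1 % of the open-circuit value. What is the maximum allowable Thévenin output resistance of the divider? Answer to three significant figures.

R_th ≤ 142 Ω

Loading drop = R_th/(R_th + R_L) ≤ 0.0710, so R_th ≤ R_L · ε/(1−ε) = 1.86 kΩ × 0.0710/0.9290 = 142 Ω.
(Any R1, R2 with R2/(R1+R2) = 0.456 and R1‖R2 ≤ 142 Ω will meet the spec.)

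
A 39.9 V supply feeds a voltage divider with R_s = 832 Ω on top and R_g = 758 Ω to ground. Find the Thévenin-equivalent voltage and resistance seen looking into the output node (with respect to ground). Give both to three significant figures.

V_th = 19.0 V, R_th = 397 Ω

V_th is the open-circuit tap voltage: 39.9 × 758/(832 + 758) = 19.0 V.
With the supply zeroed, R_s and R_g appear in parallel from the tap: R_th = R_s‖R_g = (832 × 758)/1590 = 397 Ω.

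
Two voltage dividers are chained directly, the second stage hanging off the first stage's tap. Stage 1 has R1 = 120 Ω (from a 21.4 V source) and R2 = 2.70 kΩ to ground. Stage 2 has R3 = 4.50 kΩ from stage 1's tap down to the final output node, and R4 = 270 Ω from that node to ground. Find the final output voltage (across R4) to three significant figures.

Stage 2 presents R3+R4 = 4770 Ω as a load on stage 1's tap.
Stage 1's lower leg becomes R2‖(R3+R4) = 1724 Ω, so V_mid = 21.4 × 1724/1844 = 20.01 V.
Stage 2 is itself unloaded: V_out = V_mid × R4/(R3+R4) = 20.01 × 270/4770 = 1.13 V.

V_out ≈ 1.13 V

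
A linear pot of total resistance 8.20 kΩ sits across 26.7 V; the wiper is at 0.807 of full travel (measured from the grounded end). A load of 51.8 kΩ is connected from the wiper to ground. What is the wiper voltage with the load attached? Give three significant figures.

V ≈ 21.0 V

The wiper splits the pot into (1−α)R = 1.583 kΩ above and αR = 6.617 kΩ below.
Lower section ‖ load = 5.868 kΩ.
V_wiper = 26.7 × 5.868/(1.583 + 5.868) = 21.0 V.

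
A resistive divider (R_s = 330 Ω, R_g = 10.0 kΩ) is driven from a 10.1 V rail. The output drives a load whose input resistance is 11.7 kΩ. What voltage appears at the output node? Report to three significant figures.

V_out ≈ 9.52 V

The load sits in parallel with R_g: R_g‖R_L = (10000 × 11700) / (10000 + 11700) = 5392 Ω.
V_out = 10.1 × 5392 / (330 + 5392) = 10.1 × 5392/5722 = 9.52 V.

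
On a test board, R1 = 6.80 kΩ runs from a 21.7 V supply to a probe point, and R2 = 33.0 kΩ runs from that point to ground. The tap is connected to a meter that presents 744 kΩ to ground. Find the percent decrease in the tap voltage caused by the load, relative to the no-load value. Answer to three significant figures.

The divider's output (Thévenin) resistance is R1‖R2 = 5.638 kΩ.
Fractional drop under load = R_th/(R_th + R_L) = 5.638 / (5.638 + 744) = 0.007521.
So the output falls by 0.752 %.

0.752 %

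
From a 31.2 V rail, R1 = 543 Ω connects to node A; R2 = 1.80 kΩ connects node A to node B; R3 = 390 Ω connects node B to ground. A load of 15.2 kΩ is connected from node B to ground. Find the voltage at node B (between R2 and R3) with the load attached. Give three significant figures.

At node B, R3 is in parallel with the load: R3‖R_L = 380.2 Ω.
Below node A the resistance is R2 + (R3‖R_L) = 2180 Ω, so V_A = 31.2 × 2180/2723 = 24.98 V.
Then V_B = V_A × (R3‖R_L)/(R2 + R3‖R_L) = 24.98 × 380.2/2180 = 4.36 V.

V ≈ 4.36 V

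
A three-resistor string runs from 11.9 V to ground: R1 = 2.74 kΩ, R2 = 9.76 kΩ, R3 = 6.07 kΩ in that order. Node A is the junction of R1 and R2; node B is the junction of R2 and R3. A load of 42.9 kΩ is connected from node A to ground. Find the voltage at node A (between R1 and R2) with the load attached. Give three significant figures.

V ≈ 9.62 V

Below node A the series string R2+R3 = 15.83 kΩ sits in parallel with the 42.9 kΩ load: 11.56 kΩ.
V_A = 11.9 × 11.56/(2.74 + 11.56) = 9.62 V.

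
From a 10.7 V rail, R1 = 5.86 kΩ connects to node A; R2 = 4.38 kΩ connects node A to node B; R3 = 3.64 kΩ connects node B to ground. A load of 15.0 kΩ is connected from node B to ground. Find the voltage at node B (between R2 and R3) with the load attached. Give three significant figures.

V ≈ 2.38 V

At node B, R3 is in parallel with the load: R3‖R_L = 2.929 kΩ.
Below node A the resistance is R2 + (R3‖R_L) = 7.309 kΩ, so V_A = 10.7 × 7.309/13.17 = 5.939 V.
Then V_B = V_A × (R3‖R_L)/(R2 + R3‖R_L) = 5.939 × 2.929/7.309 = 2.38 V.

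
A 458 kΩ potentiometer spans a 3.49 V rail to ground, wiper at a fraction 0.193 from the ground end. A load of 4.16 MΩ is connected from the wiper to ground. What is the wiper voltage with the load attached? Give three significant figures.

V ≈ 0.662 V

The wiper splits the pot into (1−α)R = 369.6 kΩ above and αR = 88.39 kΩ below.
Lower section ‖ load = 86.55 kΩ.
V_wiper = 3.49 × 86.55/(369.6 + 86.55) = 0.662 V.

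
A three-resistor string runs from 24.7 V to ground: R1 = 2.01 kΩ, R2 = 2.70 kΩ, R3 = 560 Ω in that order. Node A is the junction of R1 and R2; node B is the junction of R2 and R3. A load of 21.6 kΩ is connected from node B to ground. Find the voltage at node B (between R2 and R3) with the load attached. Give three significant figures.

At node B, R3 is in parallel with the load: R3‖R_L = 545.8 Ω.
Below node A the resistance is R2 + (R3‖R_L) = 3246 Ω, so V_A = 24.7 × 3246/5256 = 15.25 V.
Then V_B = V_A × (R3‖R_L)/(R2 + R3‖R_L) = 15.25 × 545.8/3246 = 2.57 V.

V ≈ 2.57 V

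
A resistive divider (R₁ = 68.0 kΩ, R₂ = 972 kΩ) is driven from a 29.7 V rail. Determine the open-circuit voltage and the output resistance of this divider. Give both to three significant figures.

V_th = 27.8 V, R_th = 63.6 kΩ

V_th is the open-circuit tap voltage: 29.7 × 972/(68.0 + 972) = 27.8 V.
With the supply zeroed, R₁ and R₂ appear in parallel from the tap: R_th = R₁‖R₂ = (68.0 × 972)/1040 = 63.6 kΩ.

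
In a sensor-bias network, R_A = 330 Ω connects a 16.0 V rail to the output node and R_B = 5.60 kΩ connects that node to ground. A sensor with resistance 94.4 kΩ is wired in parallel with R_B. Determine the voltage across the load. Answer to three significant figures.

The load sits in parallel with R_B: R_B‖R_L = (5600 × 94400) / (5600 + 94400) = 5286 Ω.
V_out = 16.0 × 5286 / (330 + 5286) = 16.0 × 5286/5616 = 15.1 V.

V_out ≈ 15.1 V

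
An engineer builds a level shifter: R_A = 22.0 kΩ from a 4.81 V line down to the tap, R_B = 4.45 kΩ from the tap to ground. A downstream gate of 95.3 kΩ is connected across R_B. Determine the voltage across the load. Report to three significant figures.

V_out ≈ 0.779 V

The load sits in parallel with R_B: R_B‖R_L = (4.45 × 95.3) / (4.45 + 95.3) = 4.251 kΩ.
V_out = 4.81 × 4.251 / (22.0 + 4.251) = 4.81 × 4.251/26.25 = 0.779 V.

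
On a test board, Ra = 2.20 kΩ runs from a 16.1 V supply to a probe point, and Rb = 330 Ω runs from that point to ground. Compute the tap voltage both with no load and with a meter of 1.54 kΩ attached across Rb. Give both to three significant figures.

Unloaded: 2.10 V; loaded: 1.77 V

Open-circuit: V = 16.1 × 330/(2200 + 330) = 2.10 V.
With the load, Rb becomes Rb‖R_L = 271.8 Ω, so V = 16.1 × 271.8/2472 = 1.77 V.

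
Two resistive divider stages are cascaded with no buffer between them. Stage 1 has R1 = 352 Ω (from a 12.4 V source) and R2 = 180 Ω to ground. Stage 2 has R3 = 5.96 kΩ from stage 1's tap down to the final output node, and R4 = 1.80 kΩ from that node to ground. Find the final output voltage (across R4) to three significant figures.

Stage 2 presents R3+R4 = 7760 Ω as a load on stage 1's tap.
Stage 1's lower leg becomes R2‖(R3+R4) = 175.9 Ω, so V_mid = 12.4 × 175.9/527.9 = 4.132 V.
Stage 2 is itself unloaded: V_out = V_mid × R4/(R3+R4) = 4.132 × 1800/7760 = 0.958 V.

V_out ≈ 0.958 V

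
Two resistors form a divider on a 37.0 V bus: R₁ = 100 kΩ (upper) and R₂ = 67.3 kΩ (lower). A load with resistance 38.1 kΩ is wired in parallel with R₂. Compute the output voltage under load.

V_out ≈ 7.24 V

The load sits in parallel with R₂: R₂‖R_L = (67.3 × 38.1) / (67.3 + 38.1) = 24.33 kΩ.
V_out = 37.0 × 24.33 / (100 + 24.33) = 37.0 × 24.33/124.3 = 7.24 V.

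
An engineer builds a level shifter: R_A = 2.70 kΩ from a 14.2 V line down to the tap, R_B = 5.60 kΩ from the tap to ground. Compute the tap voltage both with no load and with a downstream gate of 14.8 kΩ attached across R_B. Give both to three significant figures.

Open-circuit: V = 14.2 × 5.60/(2.70 + 5.60) = 9.58 V.
With the load, R_B becomes R_B‖R_L = 4.063 kΩ, so V = 14.2 × 4.063/6.763 = 8.53 V.

Unloaded: 9.58 V; loaded: 8.53 V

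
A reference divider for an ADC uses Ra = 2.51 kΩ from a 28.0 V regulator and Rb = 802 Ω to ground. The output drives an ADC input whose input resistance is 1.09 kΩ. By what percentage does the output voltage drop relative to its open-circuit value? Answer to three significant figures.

The divider's output (Thévenin) resistance is Ra‖Rb = 607.8 Ω.
Fractional drop under load = R_th/(R_th + R_L) = 607.8 / (607.8 + 1090) = 0.3580.
So the output falls by 35.8 %.

35.8 %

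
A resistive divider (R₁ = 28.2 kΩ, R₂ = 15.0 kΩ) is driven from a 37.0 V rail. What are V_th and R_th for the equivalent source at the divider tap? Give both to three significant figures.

V_th = 12.8 V, R_th = 9.79 kΩ

V_th is the open-circuit tap voltage: 37.0 × 15.0/(28.2 + 15.0) = 12.8 V.
With the supply zeroed, R₁ and R₂ appear in parallel from the tap: R_th = R₁‖R₂ = (28.2 × 15.0)/43.20 = 9.79 kΩ.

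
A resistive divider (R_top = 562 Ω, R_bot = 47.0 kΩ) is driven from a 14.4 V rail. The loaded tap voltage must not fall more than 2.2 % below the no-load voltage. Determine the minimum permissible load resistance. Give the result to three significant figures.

R_L(min) ≈ 24.7 kΩ

Output resistance R_th = R_top‖R_bot = (562 × 47000)/47560 = 555.4 Ω.
The fractional drop is R_th/(R_th + R_L); requiring this ≤ 0.0220 gives R_L ≥ R_th(1/0.0220 − 1) = 555.4 × 44.45 = 24.7 kΩ.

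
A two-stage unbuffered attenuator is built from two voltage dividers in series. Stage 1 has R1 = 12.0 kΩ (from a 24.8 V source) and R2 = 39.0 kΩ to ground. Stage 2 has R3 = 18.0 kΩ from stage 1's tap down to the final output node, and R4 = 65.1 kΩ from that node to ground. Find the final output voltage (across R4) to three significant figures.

Stage 2 presents R3+R4 = 83.10 kΩ as a load on stage 1's tap.
Stage 1's lower leg becomes R2‖(R3+R4) = 26.54 kΩ, so V_mid = 24.8 × 26.54/38.54 = 17.08 V.
Stage 2 is itself unloaded: V_out = V_mid × R4/(R3+R4) = 17.08 × 65.1/83.10 = 13.4 V.

V_out ≈ 13.4 V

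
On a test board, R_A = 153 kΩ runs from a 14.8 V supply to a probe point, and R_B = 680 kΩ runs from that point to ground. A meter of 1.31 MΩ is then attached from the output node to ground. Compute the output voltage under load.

The load sits in parallel with R_B: R_B‖R_L = (680 × 1310) / (680 + 1310) = 447.6 kΩ.
V_out = 14.8 × 447.6 / (153 + 447.6) = 14.8 × 447.6/600.6 = 11.0 V.

V_out ≈ 11.0 V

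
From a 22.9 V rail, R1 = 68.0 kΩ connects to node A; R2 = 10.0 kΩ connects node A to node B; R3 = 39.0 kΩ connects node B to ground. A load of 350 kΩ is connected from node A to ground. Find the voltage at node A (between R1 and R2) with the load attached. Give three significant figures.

V ≈ 8.87 V

Below node A the series string R2+R3 = 49.00 kΩ sits in parallel with the 350 kΩ load: 42.98 kΩ.
V_A = 22.9 × 42.98/(68.0 + 42.98) = 8.87 V.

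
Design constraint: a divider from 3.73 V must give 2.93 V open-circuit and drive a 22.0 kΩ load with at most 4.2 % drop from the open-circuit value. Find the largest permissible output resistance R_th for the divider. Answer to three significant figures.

R_th ≤ 965 Ω

Loading drop = R_th/(R_th + R_L) ≤ 0.0420, so R_th ≤ R_L · ε/(1−ε) = 22.0 kΩ × 0.0420/0.9580 = 965 Ω.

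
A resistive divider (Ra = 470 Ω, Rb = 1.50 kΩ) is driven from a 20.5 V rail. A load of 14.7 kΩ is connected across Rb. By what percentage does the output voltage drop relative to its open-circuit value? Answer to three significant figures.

2.38 %

The divider's output (Thévenin) resistance is Ra‖Rb = 357.9 Ω.
Fractional drop under load = R_th/(R_th + R_L) = 357.9 / (357.9 + 14700) = 0.02377.
So the output falls by 2.38 %.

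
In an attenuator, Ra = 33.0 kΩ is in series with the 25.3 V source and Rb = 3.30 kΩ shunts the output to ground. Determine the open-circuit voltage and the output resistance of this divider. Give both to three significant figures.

V_th = 2.30 V, R_th = 3.00 kΩ

V_th is the open-circuit tap voltage: 25.3 × 3.30/(33.0 + 3.30) = 2.30 V.
With the supply zeroed, Ra and Rb appear in parallel from the tap: R_th = Ra‖Rb = (33.0 × 3.30)/36.30 = 3.00 kΩ.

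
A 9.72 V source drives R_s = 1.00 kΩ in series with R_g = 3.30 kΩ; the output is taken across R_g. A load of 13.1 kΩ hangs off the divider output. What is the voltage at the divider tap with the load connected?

The load sits in parallel with R_g: R_g‖R_L = (3.30 × 13.1) / (3.30 + 13.1) = 2.636 kΩ.
V_out = 9.72 × 2.636 / (1.00 + 2.636) = 9.72 × 2.636/3.636 = 7.05 V.

V_out ≈ 7.05 V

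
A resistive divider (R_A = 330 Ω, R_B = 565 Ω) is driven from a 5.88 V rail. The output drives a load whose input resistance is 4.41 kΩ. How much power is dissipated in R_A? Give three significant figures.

P ≈ 16.5 mW

Total resistance from the source is R_A + (R_B‖R_L) = 830.8 Ω, so I = 5.88/830.8 Ω = 7.077 mA.
P = I²·R_A = (7.077 mA)² × 330 Ω = 16.5 mW.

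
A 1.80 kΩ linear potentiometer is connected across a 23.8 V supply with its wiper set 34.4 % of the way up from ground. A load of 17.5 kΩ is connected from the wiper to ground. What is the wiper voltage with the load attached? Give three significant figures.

The wiper splits the pot into (1−α)R = 1181 Ω above and αR = 619.2 Ω below.
Lower section ‖ load = 598.0 Ω.
V_wiper = 23.8 × 598.0/(1181 + 598.0) = 8.00 V.

V ≈ 8.00 V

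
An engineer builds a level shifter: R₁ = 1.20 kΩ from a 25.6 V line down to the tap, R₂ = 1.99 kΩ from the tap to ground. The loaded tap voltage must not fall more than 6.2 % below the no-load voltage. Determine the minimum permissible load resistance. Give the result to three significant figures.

Output resistance R_th = R₁‖R₂ = (1200 × 1990)/3190 = 748.6 Ω.
The fractional drop is R_th/(R_th + R_L); requiring this ≤ 0.0620 gives R_L ≥ R_th(1/0.0620 − 1) = 748.6 × 15.13 = 11.3 kΩ.

R_L(min) ≈ 11.3 kΩ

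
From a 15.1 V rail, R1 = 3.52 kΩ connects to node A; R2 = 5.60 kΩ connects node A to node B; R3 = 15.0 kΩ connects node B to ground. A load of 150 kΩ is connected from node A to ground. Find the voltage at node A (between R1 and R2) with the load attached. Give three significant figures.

Below node A the series string R2+R3 = 20.60 kΩ sits in parallel with the 150 kΩ load: 18.11 kΩ.
V_A = 15.1 × 18.11/(3.52 + 18.11) = 12.6 V.

V ≈ 12.6 V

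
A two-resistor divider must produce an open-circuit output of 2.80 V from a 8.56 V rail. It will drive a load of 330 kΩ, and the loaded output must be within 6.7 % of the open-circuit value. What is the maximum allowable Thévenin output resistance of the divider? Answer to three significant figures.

R_th ≤ 23.7 kΩ

Loading drop = R_th/(R_th + R_L) ≤ 0.0670, so R_th ≤ R_L · ε/(1−ε) = 330 kΩ × 0.0670/0.9330 = 23.7 kΩ.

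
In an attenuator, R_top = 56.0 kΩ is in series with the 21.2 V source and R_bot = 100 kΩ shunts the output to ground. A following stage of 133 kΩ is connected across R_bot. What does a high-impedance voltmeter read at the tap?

V_out ≈ 10.7 V

The load sits in parallel with R_bot: R_bot‖R_L = (100 × 133) / (100 + 133) = 57.08 kΩ.
V_out = 21.2 × 57.08 / (56.0 + 57.08) = 21.2 × 57.08/113.1 = 10.7 V.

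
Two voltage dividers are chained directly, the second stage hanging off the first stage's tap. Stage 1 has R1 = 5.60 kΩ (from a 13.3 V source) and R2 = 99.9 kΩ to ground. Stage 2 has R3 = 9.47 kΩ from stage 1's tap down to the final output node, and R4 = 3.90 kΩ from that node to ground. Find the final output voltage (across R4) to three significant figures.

V_out ≈ 2.63 V

Stage 2 presents R3+R4 = 13.37 kΩ as a load on stage 1's tap.
Stage 1's lower leg becomes R2‖(R3+R4) = 11.79 kΩ, so V_mid = 13.3 × 11.79/17.39 = 9.018 V.
Stage 2 is itself unloaded: V_out = V_mid × R4/(R3+R4) = 9.018 × 3.90/13.37 = 2.63 V.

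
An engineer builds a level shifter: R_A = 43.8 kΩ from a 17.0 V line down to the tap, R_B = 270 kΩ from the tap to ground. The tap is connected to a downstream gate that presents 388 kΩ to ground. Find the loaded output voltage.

The load sits in parallel with R_B: R_B‖R_L = (270 × 388) / (270 + 388) = 159.2 kΩ.
V_out = 17.0 × 159.2 / (43.8 + 159.2) = 17.0 × 159.2/203.0 = 13.3 V.

V_out ≈ 13.3 V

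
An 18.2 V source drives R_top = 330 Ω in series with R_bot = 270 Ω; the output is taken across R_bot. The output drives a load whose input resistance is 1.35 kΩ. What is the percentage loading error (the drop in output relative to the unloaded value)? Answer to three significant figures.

The divider's output (Thévenin) resistance is R_top‖R_bot = 148.5 Ω.
Fractional drop under load = R_th/(R_th + R_L) = 148.5 / (148.5 + 1350) = 0.09910.
So the output falls by 9.91 %.

9.91 %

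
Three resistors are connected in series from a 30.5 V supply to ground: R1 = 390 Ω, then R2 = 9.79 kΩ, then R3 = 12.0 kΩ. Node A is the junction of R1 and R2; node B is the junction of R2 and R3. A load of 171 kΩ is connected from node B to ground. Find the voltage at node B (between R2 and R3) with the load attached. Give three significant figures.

V ≈ 16.0 V

At node B, R3 is in parallel with the load: R3‖R_L = 11210 Ω.
Below node A the resistance is R2 + (R3‖R_L) = 21000 Ω, so V_A = 30.5 × 21000/21390 = 29.94 V.
Then V_B = V_A × (R3‖R_L)/(R2 + R3‖R_L) = 29.94 × 11210/21000 = 16.0 V.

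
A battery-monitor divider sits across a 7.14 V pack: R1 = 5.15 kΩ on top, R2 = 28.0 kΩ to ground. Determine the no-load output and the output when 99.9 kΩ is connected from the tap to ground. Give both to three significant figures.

Open-circuit: V = 7.14 × 28.0/(5.15 + 28.0) = 6.03 V.
With the load, R2 becomes R2‖R_L = 21.87 kΩ, so V = 7.14 × 21.87/27.02 = 5.78 V.

Unloaded: 6.03 V; loaded: 5.78 V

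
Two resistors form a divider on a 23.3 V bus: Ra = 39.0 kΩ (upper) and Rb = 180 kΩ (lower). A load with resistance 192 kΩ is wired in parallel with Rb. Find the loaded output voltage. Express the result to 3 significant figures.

V_out ≈ 16.4 V

The load sits in parallel with Rb: Rb‖R_L = (180 × 192) / (180 + 192) = 92.90 kΩ.
V_out = 23.3 × 92.90 / (39.0 + 92.90) = 23.3 × 92.90/131.9 = 16.4 V.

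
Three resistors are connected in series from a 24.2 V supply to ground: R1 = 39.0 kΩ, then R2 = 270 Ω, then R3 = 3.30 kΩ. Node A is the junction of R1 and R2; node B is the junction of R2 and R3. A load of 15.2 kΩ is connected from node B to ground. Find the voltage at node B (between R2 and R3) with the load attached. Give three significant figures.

V ≈ 1.56 V

At node B, R3 is in parallel with the load: R3‖R_L = 2711 Ω.
Below node A the resistance is R2 + (R3‖R_L) = 2981 Ω, so V_A = 24.2 × 2981/41980 = 1.719 V.
Then V_B = V_A × (R3‖R_L)/(R2 + R3‖R_L) = 1.719 × 2711/2981 = 1.56 V.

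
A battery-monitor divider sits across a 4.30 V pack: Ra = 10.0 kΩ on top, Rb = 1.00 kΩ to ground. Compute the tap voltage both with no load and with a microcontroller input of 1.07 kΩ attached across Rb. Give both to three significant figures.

Unloaded: 0.391 V; loaded: 0.211 V

Open-circuit: V = 4.30 × 1.00/(10.0 + 1.00) = 0.391 V.
With the load, Rb becomes Rb‖R_L = 0.5169 kΩ, so V = 4.30 × 0.5169/10.52 = 0.211 V.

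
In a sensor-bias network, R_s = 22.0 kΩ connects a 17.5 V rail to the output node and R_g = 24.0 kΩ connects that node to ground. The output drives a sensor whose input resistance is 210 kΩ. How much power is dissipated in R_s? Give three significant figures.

P ≈ 3.55 mW

Total resistance from the source is R_s + (R_g‖R_L) = 43.54 kΩ, so I = 17.5/43.54 kΩ = 0.4019 mA.
P = I²·R_s = (0.4019 mA)² × 22.0 kΩ = 3.55 mW.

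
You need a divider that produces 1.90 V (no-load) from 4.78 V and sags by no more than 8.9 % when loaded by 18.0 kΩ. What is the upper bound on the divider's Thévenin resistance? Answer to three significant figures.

R_th ≤ 1.76 kΩ

Loading drop = R_th/(R_th + R_L) ≤ 0.0890, so R_th ≤ R_L · ε/(1−ε) = 18.0 kΩ × 0.0890/0.9110 = 1.76 kΩ.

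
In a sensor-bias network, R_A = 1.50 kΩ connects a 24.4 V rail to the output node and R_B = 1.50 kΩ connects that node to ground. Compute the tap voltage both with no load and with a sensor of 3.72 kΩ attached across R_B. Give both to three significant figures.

Unloaded: 12.2 V; loaded: 10.2 V

Open-circuit: V = 24.4 × 1.50/(1.50 + 1.50) = 12.2 V.
With the load, R_B becomes R_B‖R_L = 1.069 kΩ, so V = 24.4 × 1.069/2.569 = 10.2 V.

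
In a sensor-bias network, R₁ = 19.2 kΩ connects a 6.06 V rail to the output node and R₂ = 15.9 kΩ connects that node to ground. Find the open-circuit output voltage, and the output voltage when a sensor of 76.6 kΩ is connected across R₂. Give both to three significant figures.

Unloaded: 2.75 V; loaded: 2.47 V

Open-circuit: V = 6.06 × 15.9/(19.2 + 15.9) = 2.75 V.
With the load, R₂ becomes R₂‖R_L = 13.17 kΩ, so V = 6.06 × 13.17/32.37 = 2.47 V.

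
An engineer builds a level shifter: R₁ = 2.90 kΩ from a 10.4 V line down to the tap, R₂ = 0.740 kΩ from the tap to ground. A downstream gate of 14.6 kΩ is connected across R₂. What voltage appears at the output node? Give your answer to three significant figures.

V_out ≈ 2.03 V

The load sits in parallel with R₂: R₂‖R_L = (740 × 14600) / (740 + 14600) = 704.3 Ω.
V_out = 10.4 × 704.3 / (2900 + 704.3) = 10.4 × 704.3/3604 = 2.03 V.
(Unloaded it would have been 2.11 V.)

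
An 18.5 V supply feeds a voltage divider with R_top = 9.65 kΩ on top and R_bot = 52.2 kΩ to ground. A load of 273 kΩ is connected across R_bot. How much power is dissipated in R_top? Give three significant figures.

P ≈ 1.16 mW

Total resistance from the source is R_top + (R_bot‖R_L) = 53.47 kΩ, so I = 18.5/53.47 kΩ = 0.3460 mA.
P = I²·R_top = (0.3460 mA)² × 9.65 kΩ = 1.16 mW.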